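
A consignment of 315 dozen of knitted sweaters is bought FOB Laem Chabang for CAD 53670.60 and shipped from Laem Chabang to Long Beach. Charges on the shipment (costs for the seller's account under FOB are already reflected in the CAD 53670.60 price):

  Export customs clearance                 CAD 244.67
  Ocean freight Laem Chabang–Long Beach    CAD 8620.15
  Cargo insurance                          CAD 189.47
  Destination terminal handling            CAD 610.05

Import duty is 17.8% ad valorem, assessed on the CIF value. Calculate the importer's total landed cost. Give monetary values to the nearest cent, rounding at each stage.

Total landed cost: CAD 74211.75

FOB: the seller bears costs until goods are on board at the origin port; the buyer bears freight, insurance and all costs thereafter.
Already in the invoice (seller's account under FOB): export clearance — exclude.
CIF value = FOB price + freight + insurance = 53670.60 + 8620.15 + 189.47 = 62480.22
Import duty = 62480.22 × 17.8% = 11121.48
Buyer bears: freight 8620.15 + insurance 189.47 + destination terminal 610.05 + duty 11121.48 = 20541.15
Landed cost = invoice 53670.60 + 20541.15 = 74211.75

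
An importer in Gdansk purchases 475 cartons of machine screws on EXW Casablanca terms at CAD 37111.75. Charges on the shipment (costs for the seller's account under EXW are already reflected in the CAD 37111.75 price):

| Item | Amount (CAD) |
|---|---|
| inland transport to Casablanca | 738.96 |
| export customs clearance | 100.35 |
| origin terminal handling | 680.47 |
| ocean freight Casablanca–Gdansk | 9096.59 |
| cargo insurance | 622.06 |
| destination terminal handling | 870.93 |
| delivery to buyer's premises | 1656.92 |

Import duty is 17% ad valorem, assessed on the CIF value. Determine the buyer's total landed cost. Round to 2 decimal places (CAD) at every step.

Total landed cost: CAD 59097.56

EXW: the seller makes goods available at their premises; the buyer bears all onward costs.
CIF value = EXW price + inland to port + export clearance + origin terminal + freight + insurance = 37111.75 + 738.96 + 100.35 + 680.47 + 9096.59 + 622.06 = 48350.18
Import duty = 48350.18 × 17% = 8219.53
Buyer bears: inland to port 738.96 + export clearance 100.35 + origin terminal 680.47 + freight 9096.59 + insurance 622.06 + destination terminal 870.93 + delivery 1656.92 + duty 8219.53 = 21985.81
Landed cost = invoice 37111.75 + 21985.81 = 59097.56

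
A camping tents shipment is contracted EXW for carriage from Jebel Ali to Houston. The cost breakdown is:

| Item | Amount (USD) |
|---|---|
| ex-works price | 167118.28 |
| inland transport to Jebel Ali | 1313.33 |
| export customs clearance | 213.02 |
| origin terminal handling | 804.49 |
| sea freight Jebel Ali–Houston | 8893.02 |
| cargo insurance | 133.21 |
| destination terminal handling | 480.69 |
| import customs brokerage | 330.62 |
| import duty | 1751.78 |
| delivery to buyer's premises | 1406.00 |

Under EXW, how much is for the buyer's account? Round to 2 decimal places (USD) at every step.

EXW: the seller makes goods available at their premises; the buyer bears all onward costs.
Seller's account: goods 167118.28 = 167118.28
Buyer's account: inland to port 1313.33 + export clearance 213.02 + origin terminal 804.49 + freight 8893.02 + insurance 133.21 + destination terminal 480.69 + brokerage 330.62 + duty 1751.78 + delivery 1406.00 = 15326.16

Buyer's account: USD 15326.16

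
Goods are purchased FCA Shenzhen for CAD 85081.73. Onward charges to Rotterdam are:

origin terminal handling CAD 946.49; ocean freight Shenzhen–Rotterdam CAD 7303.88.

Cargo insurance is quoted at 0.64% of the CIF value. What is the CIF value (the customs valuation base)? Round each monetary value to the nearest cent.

CIF value: CAD 93933.27

Let C be the CIF value. C = FCA price + pre-shipment costs + freight + 0.64% × C
C − 0.64% × C = 85081.73 + 946.49 + 7303.88
0.9936 × C = 93332.10
C = 93332.10 / 0.9936 = 93933.27
Insurance premium = 0.64% × 93933.27 = 601.17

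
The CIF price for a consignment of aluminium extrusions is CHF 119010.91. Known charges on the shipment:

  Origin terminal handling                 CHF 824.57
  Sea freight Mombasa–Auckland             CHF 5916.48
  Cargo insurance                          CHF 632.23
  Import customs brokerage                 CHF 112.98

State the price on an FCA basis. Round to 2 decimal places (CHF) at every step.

FCA price: CHF 111637.63

Not relevant to the conversion: brokerage — on the buyer under both terms; not part of either seller's price.
From CIF to FCA, the seller no longer bears: origin terminal, freight, insurance.
FCA price = 119010.91 − 824.57 − 5916.48 − 632.23 = 111637.63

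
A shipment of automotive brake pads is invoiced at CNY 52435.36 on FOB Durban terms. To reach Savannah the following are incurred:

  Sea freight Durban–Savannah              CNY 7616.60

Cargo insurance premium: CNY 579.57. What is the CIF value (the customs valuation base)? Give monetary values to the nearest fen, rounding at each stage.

CIF = FOB price + freight + insurance
CIF = 52435.36 + 7616.60 + 579.57 = 60631.53

CIF value: CNY 60631.53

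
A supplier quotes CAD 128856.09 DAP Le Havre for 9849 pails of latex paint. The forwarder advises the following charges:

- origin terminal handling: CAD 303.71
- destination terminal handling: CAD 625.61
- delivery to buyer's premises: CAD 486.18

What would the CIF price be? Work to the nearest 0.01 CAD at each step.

Not relevant to the conversion: origin terminal — on the seller under both DAP and CIF; already in the DAP price and stays in the CIF price.
From DAP to CIF, the seller no longer bears: destination terminal, delivery.
CIF price = 128856.09 − 625.61 − 486.18 = 127744.30

CIF price: CAD 127744.30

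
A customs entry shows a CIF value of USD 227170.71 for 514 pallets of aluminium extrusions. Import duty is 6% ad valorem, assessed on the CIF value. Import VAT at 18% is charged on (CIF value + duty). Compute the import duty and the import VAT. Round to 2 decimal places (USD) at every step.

Import duty: USD 13630.24; import VAT: USD 43344.17

Import duty = 227170.71 × 6% = 13630.24
VAT base = CIF + duty = 227170.71 + 13630.24 = 240800.95
Import VAT = 240800.95 × 18% = 43344.17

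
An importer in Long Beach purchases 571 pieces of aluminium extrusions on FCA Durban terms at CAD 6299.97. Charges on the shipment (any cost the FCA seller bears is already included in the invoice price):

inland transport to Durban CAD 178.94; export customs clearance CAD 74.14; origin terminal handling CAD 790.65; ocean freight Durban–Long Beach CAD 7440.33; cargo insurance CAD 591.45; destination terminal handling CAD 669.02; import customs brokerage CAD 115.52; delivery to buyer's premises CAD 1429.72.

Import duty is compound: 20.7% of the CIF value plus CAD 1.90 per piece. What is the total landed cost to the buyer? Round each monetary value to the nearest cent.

Total landed cost: CAD 21551.90

FCA: the seller delivers export-cleared goods to the carrier; the buyer bears costs from that point.
Already in the invoice (seller's account under FCA): inland to port, export clearance — exclude.
CIF value = FCA price + origin terminal + freight + insurance = 6299.97 + 790.65 + 7440.33 + 591.45 = 15122.40
Ad valorem component: 15122.40 × 20.7% = 3130.34
Specific component: 571 × 1.90 = 1084.90
Import duty = 3130.34 + 1084.90 = 4215.24
Buyer bears: origin terminal 790.65 + freight 7440.33 + insurance 591.45 + destination terminal 669.02 + brokerage 115.52 + delivery 1429.72 + duty 4215.24 = 15251.93
Landed cost = invoice 6299.97 + 15251.93 = 21551.90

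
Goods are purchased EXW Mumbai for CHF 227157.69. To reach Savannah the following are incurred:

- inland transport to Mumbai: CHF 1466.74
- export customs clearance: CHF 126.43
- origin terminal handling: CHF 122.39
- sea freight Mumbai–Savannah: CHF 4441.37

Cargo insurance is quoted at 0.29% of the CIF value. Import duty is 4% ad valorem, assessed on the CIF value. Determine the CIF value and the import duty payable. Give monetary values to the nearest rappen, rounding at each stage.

Let C be the CIF value. C = EXW price + pre-shipment costs + freight + 0.29% × C
C − 0.29% × C = 227157.69 + 1466.74 + 126.43 + 122.39 + 4441.37
0.9971 × C = 233314.62
C = 233314.62 / 0.9971 = 233993.20
Insurance premium = 0.29% × 233993.20 = 678.58
Import duty = 233993.20 × 4% = 9359.73

CIF value: CHF 233993.20; import duty: CHF 9359.73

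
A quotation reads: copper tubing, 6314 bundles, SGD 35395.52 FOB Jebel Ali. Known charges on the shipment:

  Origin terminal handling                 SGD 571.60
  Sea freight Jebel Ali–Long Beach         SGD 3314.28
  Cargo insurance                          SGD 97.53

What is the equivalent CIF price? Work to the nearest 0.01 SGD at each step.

Not relevant to the conversion: origin terminal — on the seller under both FOB and CIF; already in the FOB price and stays in the CIF price.
From FOB to CIF, the seller additionally bears: freight, insurance.
CIF price = 35395.52 + 3314.28 + 97.53 = 38807.33

CIF price: SGD 38807.33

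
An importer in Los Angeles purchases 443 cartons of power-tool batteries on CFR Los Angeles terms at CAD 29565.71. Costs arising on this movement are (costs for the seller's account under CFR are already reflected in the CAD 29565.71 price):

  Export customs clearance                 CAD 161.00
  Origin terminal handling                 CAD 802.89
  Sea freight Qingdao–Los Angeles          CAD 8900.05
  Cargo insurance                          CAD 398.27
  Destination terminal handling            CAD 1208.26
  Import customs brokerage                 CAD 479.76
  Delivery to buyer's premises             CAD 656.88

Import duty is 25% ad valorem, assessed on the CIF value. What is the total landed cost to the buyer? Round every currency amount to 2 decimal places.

Total landed cost: CAD 39799.88

CFR: the seller pays costs through ocean freight to the destination port, but not insurance.
Already in the invoice (seller's account under CFR): export clearance, origin terminal, freight — exclude.
CIF value = CFR price + insurance = 29565.71 + 398.27 = 29963.98
Import duty = 29963.98 × 25% = 7491.00
Buyer bears: insurance 398.27 + destination terminal 1208.26 + brokerage 479.76 + delivery 656.88 + duty 7491.00 = 10234.17
Landed cost = invoice 29565.71 + 10234.17 = 39799.88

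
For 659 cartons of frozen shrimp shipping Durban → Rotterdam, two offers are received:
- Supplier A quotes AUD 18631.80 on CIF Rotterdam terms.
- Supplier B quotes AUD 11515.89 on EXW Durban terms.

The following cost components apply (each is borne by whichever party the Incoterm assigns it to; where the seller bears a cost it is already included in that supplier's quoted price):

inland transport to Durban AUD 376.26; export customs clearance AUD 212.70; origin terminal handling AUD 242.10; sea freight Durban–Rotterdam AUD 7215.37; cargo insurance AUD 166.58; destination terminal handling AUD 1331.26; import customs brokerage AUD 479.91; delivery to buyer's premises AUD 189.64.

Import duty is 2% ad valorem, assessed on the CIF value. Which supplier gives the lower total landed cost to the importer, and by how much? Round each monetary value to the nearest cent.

Supplier A (CIF):
The CIF price already equals the CIF value: 18631.80
Import duty = 18631.80 × 2% = 372.64
Buyer bears (A): 1331.26 + 479.91 + 189.64 = 2000.81
Landed cost (A) = invoice 18631.80 + 2000.81 + duty 372.64 = 21005.25
Supplier B (EXW):
CIF value = EXW price + inland to port + export clearance + origin terminal + freight + insurance = 11515.89 + 376.26 + 212.70 + 242.10 + 7215.37 + 166.58 = 19728.90
Import duty = 19728.90 × 2% = 394.58
Buyer bears (B): 376.26 + 212.70 + 242.10 + 7215.37 + 166.58 + 1331.26 + 479.91 + 189.64 = 10213.82
Landed cost (B) = invoice 11515.89 + 10213.82 + duty 394.58 = 22124.29
Difference = |21005.25 − 22124.29| = 1119.04

Supplier A is cheaper by AUD 1119.04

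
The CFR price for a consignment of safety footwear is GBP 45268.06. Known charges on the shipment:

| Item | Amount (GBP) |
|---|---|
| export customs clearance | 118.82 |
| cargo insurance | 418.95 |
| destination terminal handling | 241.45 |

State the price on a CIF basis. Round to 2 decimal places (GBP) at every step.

CIF price: GBP 45687.01

Not relevant to the conversion: export clearance — on the seller under both CFR and CIF; already in the CFR price and stays in the CIF price. destination terminal — on the buyer under both terms; not part of either seller's price.
From CFR to CIF, the seller additionally bears: insurance.
CIF price = 45268.06 + 418.95 = 45687.01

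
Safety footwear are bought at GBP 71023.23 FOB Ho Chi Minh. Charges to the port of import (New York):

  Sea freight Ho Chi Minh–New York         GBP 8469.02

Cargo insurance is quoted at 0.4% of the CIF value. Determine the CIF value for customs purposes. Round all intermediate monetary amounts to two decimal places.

CIF value: GBP 79811.50

Let C be the CIF value. C = FOB price + freight + 0.4% × C
C − 0.4% × C = 71023.23 + 8469.02
0.996 × C = 79492.25
C = 79492.25 / 0.996 = 79811.50
Insurance premium = 0.4% × 79811.50 = 319.25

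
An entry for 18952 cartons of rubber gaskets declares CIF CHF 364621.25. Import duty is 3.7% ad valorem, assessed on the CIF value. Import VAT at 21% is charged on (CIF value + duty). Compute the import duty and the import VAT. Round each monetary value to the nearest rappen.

Import duty = 364621.25 × 3.7% = 13490.99
VAT base = CIF + duty = 364621.25 + 13490.99 = 378112.24
Import VAT = 378112.24 × 21% = 79403.57

Import duty: CHF 13490.99; import VAT: CHF 79403.57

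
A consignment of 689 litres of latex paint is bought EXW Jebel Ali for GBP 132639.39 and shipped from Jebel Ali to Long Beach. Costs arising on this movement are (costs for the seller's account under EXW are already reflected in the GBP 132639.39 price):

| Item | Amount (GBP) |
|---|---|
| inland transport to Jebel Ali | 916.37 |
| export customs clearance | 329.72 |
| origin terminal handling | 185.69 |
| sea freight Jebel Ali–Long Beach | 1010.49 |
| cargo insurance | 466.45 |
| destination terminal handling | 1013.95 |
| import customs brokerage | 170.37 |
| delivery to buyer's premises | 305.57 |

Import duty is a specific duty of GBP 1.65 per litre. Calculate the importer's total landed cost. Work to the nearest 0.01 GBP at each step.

Total landed cost: GBP 138174.85

EXW: the seller makes goods available at their premises; the buyer bears all onward costs.
CIF value = EXW price + inland to port + export clearance + origin terminal + freight + insurance = 132639.39 + 916.37 + 329.72 + 185.69 + 1010.49 + 466.45 = 135548.11
Import duty = 689 × 1.65 = 1136.85
Buyer bears: inland to port 916.37 + export clearance 329.72 + origin terminal 185.69 + freight 1010.49 + insurance 466.45 + destination terminal 1013.95 + brokerage 170.37 + delivery 305.57 + duty 1136.85 = 5535.46
Landed cost = invoice 132639.39 + 5535.46 = 138174.85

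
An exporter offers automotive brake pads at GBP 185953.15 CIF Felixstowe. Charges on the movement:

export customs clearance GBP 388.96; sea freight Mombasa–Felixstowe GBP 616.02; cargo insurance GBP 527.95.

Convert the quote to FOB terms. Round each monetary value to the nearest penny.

Not relevant to the conversion: export clearance — on the seller under both CIF and FOB; already in the CIF price and stays in the FOB price.
From CIF to FOB, the seller no longer bears: freight, insurance.
FOB price = 185953.15 − 616.02 − 527.95 = 184809.18

FOB price: GBP 184809.18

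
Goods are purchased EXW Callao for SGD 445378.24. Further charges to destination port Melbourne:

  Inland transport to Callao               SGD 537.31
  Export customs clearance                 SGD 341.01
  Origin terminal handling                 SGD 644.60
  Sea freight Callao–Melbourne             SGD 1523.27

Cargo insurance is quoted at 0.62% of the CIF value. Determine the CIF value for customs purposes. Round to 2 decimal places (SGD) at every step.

CIF value: SGD 451222.01

Let C be the CIF value. C = EXW price + pre-shipment costs + freight + 0.62% × C
C − 0.62% × C = 445378.24 + 537.31 + 341.01 + 644.60 + 1523.27
0.9938 × C = 448424.43
C = 448424.43 / 0.9938 = 451222.01
Insurance premium = 0.62% × 451222.01 = 2797.58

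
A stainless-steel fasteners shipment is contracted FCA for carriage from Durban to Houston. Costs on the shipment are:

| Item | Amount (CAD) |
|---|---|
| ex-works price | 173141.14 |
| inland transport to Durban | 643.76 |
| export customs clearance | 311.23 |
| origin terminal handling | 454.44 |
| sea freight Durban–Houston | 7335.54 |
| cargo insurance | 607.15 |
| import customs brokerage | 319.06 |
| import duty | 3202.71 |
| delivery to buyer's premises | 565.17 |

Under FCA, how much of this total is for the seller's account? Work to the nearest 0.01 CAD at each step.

FCA: the seller delivers export-cleared goods to the carrier; the buyer bears costs from that point.
Seller's account: goods 173141.14 + inland to port 643.76 + export clearance 311.23 = 174096.13
Buyer's account: origin terminal 454.44 + freight 7335.54 + insurance 607.15 + brokerage 319.06 + duty 3202.71 + delivery 565.17 = 12484.07

Seller's account: CAD 174096.13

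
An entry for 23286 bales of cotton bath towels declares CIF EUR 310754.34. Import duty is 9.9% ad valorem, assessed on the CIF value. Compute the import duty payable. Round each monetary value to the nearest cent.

Import duty: EUR 30764.68

Import duty = 310754.34 × 9.9% = 30764.68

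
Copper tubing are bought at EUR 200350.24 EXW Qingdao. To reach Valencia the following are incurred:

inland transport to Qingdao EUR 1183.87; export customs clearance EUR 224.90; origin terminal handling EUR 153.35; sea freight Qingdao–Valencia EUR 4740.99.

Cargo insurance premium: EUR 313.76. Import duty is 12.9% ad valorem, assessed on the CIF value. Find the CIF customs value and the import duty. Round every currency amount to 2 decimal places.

CIF value: EUR 206967.11; import duty: EUR 26698.76

CIF = EXW price + pre-shipment costs + freight + insurance
CIF = 200350.24 + 1183.87 + 224.90 + 153.35 + 4740.99 + 313.76 = 206967.11
Import duty = 206967.11 × 12.9% = 26698.76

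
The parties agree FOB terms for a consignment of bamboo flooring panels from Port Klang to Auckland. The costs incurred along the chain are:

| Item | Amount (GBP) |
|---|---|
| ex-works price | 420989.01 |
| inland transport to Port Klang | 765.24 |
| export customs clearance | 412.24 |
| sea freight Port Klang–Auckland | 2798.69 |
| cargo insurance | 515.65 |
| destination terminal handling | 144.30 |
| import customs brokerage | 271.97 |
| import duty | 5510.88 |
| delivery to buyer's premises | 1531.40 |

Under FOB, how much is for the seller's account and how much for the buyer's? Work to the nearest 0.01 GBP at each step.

Seller: GBP 422166.49; buyer: GBP 10772.89

FOB: the seller bears costs until goods are on board at the origin port; the buyer bears freight, insurance and all costs thereafter.
Seller's account: goods 420989.01 + inland to port 765.24 + export clearance 412.24 = 422166.49
Buyer's account: freight 2798.69 + insurance 515.65 + destination terminal 144.30 + brokerage 271.97 + duty 5510.88 + delivery 1531.40 = 10772.89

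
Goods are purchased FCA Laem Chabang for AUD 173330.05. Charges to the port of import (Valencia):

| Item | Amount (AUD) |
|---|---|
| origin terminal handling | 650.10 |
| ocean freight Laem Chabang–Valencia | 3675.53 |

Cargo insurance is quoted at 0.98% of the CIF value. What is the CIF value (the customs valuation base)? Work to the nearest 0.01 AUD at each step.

CIF value: AUD 179413.94

Let C be the CIF value. C = FCA price + pre-shipment costs + freight + 0.98% × C
C − 0.98% × C = 173330.05 + 650.10 + 3675.53
0.9902 × C = 177655.68
C = 177655.68 / 0.9902 = 179413.94
Insurance premium = 0.98% × 179413.94 = 1758.26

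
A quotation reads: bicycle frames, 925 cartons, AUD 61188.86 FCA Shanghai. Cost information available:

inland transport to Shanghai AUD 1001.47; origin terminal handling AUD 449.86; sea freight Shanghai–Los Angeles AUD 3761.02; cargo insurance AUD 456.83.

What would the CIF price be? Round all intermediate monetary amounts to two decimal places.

CIF price: AUD 65856.57

Not relevant to the conversion: inland to port — on the seller under both FCA and CIF; already in the FCA price and stays in the CIF price.
From FCA to CIF, the seller additionally bears: origin terminal, freight, insurance.
CIF price = 61188.86 + 449.86 + 3761.02 + 456.83 = 65856.57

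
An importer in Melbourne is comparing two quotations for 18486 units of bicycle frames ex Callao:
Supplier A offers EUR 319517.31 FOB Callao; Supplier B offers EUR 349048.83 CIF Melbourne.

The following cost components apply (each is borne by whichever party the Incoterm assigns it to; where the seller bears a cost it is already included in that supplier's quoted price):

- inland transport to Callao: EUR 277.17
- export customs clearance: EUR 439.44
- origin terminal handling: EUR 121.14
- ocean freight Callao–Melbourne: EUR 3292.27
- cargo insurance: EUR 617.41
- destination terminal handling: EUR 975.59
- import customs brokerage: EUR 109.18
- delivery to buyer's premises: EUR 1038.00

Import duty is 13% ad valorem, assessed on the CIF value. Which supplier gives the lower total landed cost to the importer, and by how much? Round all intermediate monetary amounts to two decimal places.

Supplier A (FOB):
CIF value = FOB price + freight + insurance = 319517.31 + 3292.27 + 617.41 = 323426.99
Import duty = 323426.99 × 13% = 42045.51
Buyer bears (A): 3292.27 + 617.41 + 975.59 + 109.18 + 1038.00 = 6032.45
Landed cost (A) = invoice 319517.31 + 6032.45 + duty 42045.51 = 367595.27
Supplier B (CIF):
The CIF price already equals the CIF value: 349048.83
Import duty = 349048.83 × 13% = 45376.35
Buyer bears (B): 975.59 + 109.18 + 1038.00 = 2122.77
Landed cost (B) = invoice 349048.83 + 2122.77 + duty 45376.35 = 396547.95
Difference = |367595.27 − 396547.95| = 28952.68

Supplier A is cheaper by EUR 28952.68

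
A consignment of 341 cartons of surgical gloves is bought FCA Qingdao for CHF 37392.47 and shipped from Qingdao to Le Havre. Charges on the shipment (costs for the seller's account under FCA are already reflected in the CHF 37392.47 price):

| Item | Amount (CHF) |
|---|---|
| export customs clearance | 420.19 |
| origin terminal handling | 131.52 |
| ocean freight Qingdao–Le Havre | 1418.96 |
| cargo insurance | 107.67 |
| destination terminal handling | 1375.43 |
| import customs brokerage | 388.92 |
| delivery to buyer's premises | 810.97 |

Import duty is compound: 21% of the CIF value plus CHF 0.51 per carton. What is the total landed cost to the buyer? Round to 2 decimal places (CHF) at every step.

Total landed cost: CHF 50000.48

FCA: the seller delivers export-cleared goods to the carrier; the buyer bears costs from that point.
Already in the invoice (seller's account under FCA): export clearance — exclude.
CIF value = FCA price + origin terminal + freight + insurance = 37392.47 + 131.52 + 1418.96 + 107.67 = 39050.62
Ad valorem component: 39050.62 × 21% = 8200.63
Specific component: 341 × 0.51 = 173.91
Import duty = 8200.63 + 173.91 = 8374.54
Buyer bears: origin terminal 131.52 + freight 1418.96 + insurance 107.67 + destination terminal 1375.43 + brokerage 388.92 + delivery 810.97 + duty 8374.54 = 12608.01
Landed cost = invoice 37392.47 + 12608.01 = 50000.48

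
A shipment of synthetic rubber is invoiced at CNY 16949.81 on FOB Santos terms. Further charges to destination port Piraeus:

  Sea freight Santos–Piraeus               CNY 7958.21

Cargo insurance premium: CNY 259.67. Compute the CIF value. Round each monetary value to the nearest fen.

CIF = FOB price + freight + insurance
CIF = 16949.81 + 7958.21 + 259.67 = 25167.69

CIF value: CNY 25167.69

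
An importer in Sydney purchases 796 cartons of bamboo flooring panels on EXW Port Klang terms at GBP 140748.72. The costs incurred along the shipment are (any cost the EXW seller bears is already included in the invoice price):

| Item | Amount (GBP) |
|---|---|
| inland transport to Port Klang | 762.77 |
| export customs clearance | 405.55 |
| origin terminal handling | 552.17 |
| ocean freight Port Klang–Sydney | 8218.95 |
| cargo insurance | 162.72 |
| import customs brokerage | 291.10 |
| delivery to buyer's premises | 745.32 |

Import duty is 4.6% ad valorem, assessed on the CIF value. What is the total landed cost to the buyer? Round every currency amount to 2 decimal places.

EXW: the seller makes goods available at their premises; the buyer bears all onward costs.
CIF value = EXW price + inland to port + export clearance + origin terminal + freight + insurance = 140748.72 + 762.77 + 405.55 + 552.17 + 8218.95 + 162.72 = 150850.88
Import duty = 150850.88 × 4.6% = 6939.14
Buyer bears: inland to port 762.77 + export clearance 405.55 + origin terminal 552.17 + freight 8218.95 + insurance 162.72 + brokerage 291.10 + delivery 745.32 + duty 6939.14 = 18077.72
Landed cost = invoice 140748.72 + 18077.72 = 158826.44

Total landed cost: GBP 158826.44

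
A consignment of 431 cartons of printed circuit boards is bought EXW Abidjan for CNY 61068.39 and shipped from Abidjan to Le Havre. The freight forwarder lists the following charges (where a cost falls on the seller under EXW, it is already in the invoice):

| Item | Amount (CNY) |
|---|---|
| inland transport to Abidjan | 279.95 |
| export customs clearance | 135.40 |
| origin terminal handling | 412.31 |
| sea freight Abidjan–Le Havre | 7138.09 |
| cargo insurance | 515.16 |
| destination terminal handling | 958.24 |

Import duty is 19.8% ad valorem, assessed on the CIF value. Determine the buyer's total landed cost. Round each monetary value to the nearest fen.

EXW: the seller makes goods available at their premises; the buyer bears all onward costs.
CIF value = EXW price + inland to port + export clearance + origin terminal + freight + insurance = 61068.39 + 279.95 + 135.40 + 412.31 + 7138.09 + 515.16 = 69549.30
Import duty = 69549.30 × 19.8% = 13770.76
Buyer bears: inland to port 279.95 + export clearance 135.40 + origin terminal 412.31 + freight 7138.09 + insurance 515.16 + destination terminal 958.24 + duty 13770.76 = 23209.91
Landed cost = invoice 61068.39 + 23209.91 = 84278.30

Total landed cost: CNY 84278.30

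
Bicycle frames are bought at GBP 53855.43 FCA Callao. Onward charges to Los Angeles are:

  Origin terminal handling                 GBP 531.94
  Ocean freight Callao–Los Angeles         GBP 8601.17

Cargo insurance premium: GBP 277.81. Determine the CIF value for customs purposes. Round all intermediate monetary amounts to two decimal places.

CIF value: GBP 63266.35

CIF = FCA price + pre-shipment costs + freight + insurance
CIF = 53855.43 + 531.94 + 8601.17 + 277.81 = 63266.35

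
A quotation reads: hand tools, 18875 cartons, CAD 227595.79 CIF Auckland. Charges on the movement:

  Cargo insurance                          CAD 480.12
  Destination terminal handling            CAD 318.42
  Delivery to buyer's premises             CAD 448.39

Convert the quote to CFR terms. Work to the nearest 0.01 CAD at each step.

Not relevant to the conversion: delivery, destination terminal — on the buyer under both terms; not part of either seller's price.
From CIF to CFR, the seller no longer bears: insurance.
CFR price = 227595.79 − 480.12 = 227115.67

CFR price: CAD 227115.67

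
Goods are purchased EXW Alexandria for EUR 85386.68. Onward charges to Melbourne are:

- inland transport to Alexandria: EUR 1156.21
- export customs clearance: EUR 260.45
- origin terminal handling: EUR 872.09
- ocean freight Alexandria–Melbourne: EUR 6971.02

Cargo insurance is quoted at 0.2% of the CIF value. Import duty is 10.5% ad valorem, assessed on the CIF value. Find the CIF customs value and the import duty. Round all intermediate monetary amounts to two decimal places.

Let C be the CIF value. C = EXW price + pre-shipment costs + freight + 0.2% × C
C − 0.2% × C = 85386.68 + 1156.21 + 260.45 + 872.09 + 6971.02
0.998 × C = 94646.45
C = 94646.45 / 0.998 = 94836.12
Insurance premium = 0.2% × 94836.12 = 189.67
Import duty = 94836.12 × 10.5% = 9957.79

CIF value: EUR 94836.12; import duty: EUR 9957.79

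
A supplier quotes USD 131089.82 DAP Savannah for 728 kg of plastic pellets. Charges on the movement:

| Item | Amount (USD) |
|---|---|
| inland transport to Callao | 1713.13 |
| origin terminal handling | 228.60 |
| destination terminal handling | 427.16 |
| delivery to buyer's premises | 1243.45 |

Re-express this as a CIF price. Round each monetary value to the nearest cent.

Not relevant to the conversion: inland to port, origin terminal — on the seller under both DAP and CIF; already in the DAP price and stays in the CIF price.
From DAP to CIF, the seller no longer bears: destination terminal, delivery.
CIF price = 131089.82 − 427.16 − 1243.45 = 129419.21

CIF price: USD 129419.21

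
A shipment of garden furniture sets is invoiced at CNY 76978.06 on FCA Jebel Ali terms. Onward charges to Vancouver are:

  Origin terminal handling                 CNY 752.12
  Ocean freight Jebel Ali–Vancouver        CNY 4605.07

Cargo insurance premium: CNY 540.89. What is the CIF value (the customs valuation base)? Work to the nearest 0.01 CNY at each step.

CIF = FCA price + pre-shipment costs + freight + insurance
CIF = 76978.06 + 752.12 + 4605.07 + 540.89 = 82876.14

CIF value: CNY 82876.14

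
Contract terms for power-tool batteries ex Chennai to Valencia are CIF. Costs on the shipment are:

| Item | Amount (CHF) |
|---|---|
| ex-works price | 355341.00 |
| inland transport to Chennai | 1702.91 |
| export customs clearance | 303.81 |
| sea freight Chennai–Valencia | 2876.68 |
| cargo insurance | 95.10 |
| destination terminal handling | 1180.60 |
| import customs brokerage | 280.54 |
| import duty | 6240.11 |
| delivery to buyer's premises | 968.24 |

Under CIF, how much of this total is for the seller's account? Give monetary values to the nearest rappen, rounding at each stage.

CIF: the seller pays costs through ocean freight and marine insurance to the destination port.
Seller's account: goods 355341.00 + inland to port 1702.91 + export clearance 303.81 + freight 2876.68 + insurance 95.10 = 360319.50
Buyer's account: destination terminal 1180.60 + brokerage 280.54 + duty 6240.11 + delivery 968.24 = 8669.49

Seller's account: CHF 360319.50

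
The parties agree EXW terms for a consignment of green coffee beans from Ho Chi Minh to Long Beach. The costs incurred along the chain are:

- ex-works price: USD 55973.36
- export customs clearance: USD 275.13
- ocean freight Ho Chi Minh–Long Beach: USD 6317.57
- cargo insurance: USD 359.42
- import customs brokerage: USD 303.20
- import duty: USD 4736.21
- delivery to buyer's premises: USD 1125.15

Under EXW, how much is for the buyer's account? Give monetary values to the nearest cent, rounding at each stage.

EXW: the seller makes goods available at their premises; the buyer bears all onward costs.
Seller's account: goods 55973.36 = 55973.36
Buyer's account: export clearance 275.13 + freight 6317.57 + insurance 359.42 + brokerage 303.20 + duty 4736.21 + delivery 1125.15 = 13116.68

Buyer's account: USD 13116.68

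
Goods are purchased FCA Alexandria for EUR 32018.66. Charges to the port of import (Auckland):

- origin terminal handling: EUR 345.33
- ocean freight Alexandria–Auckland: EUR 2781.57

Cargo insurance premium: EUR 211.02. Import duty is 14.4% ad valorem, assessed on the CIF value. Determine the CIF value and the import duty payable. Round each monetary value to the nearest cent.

CIF value: EUR 35356.58; import duty: EUR 5091.35

CIF = FCA price + pre-shipment costs + freight + insurance
CIF = 32018.66 + 345.33 + 2781.57 + 211.02 = 35356.58
Import duty = 35356.58 × 14.4% = 5091.35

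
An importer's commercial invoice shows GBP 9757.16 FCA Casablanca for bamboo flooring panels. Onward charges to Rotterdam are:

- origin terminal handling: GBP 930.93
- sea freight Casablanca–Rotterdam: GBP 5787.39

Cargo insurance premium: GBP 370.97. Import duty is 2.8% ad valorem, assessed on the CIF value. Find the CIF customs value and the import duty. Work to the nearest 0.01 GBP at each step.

CIF = FCA price + pre-shipment costs + freight + insurance
CIF = 9757.16 + 930.93 + 5787.39 + 370.97 = 16846.45
Import duty = 16846.45 × 2.8% = 471.70

CIF value: GBP 16846.45; import duty: GBP 471.70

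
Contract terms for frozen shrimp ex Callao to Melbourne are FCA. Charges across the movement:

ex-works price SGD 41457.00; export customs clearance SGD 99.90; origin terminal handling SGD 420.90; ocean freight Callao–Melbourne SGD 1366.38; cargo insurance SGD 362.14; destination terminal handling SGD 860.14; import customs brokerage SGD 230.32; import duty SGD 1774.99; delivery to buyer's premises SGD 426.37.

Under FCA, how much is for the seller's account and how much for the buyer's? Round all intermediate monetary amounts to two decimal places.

FCA: the seller delivers export-cleared goods to the carrier; the buyer bears costs from that point.
Seller's account: goods 41457.00 + export clearance 99.90 = 41556.90
Buyer's account: origin terminal 420.90 + freight 1366.38 + insurance 362.14 + destination terminal 860.14 + brokerage 230.32 + duty 1774.99 + delivery 426.37 = 5441.24

Seller: SGD 41556.90; buyer: SGD 5441.24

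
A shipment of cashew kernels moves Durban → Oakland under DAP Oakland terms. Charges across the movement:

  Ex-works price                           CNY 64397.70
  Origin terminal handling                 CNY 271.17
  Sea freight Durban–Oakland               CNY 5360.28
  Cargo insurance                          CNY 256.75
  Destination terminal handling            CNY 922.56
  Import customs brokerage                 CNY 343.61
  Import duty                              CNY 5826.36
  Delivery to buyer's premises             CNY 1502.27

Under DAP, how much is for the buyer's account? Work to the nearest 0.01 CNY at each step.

Buyer's account: CNY 6169.97

DAP: the seller bears all costs to the named destination except import duty and clearance.
Seller's account: goods 64397.70 + origin terminal 271.17 + freight 5360.28 + insurance 256.75 + destination terminal 922.56 + delivery 1502.27 = 72710.73
Buyer's account: brokerage 343.61 + duty 5826.36 = 6169.97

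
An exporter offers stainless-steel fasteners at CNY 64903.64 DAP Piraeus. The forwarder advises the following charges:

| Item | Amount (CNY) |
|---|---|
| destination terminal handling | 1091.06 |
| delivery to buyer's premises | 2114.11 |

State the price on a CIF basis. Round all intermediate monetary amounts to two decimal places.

From DAP to CIF, the seller no longer bears: destination terminal, delivery.
CIF price = 64903.64 − 1091.06 − 2114.11 = 61698.47

CIF price: CNY 61698.47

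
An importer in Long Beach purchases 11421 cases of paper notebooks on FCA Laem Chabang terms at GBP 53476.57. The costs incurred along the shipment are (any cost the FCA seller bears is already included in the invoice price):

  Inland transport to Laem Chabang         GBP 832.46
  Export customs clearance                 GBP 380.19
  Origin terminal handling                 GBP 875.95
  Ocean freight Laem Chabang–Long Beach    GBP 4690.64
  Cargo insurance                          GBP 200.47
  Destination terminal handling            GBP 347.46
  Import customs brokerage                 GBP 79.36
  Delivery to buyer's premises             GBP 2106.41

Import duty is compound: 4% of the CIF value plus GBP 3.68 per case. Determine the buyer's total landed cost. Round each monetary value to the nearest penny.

FCA: the seller delivers export-cleared goods to the carrier; the buyer bears costs from that point.
Already in the invoice (seller's account under FCA): inland to port, export clearance — exclude.
CIF value = FCA price + origin terminal + freight + insurance = 53476.57 + 875.95 + 4690.64 + 200.47 = 59243.63
Ad valorem component: 59243.63 × 4% = 2369.75
Specific component: 11421 × 3.68 = 42029.28
Import duty = 2369.75 + 42029.28 = 44399.03
Buyer bears: origin terminal 875.95 + freight 4690.64 + insurance 200.47 + destination terminal 347.46 + brokerage 79.36 + delivery 2106.41 + duty 44399.03 = 52699.32
Landed cost = invoice 53476.57 + 52699.32 = 106175.89

Total landed cost: GBP 106175.89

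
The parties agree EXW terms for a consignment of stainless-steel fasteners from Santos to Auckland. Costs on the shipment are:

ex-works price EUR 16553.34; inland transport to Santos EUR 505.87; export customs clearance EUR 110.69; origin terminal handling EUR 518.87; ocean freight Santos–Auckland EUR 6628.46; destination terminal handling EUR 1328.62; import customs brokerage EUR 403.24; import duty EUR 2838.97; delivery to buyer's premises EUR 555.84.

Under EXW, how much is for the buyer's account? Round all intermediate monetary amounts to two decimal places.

Buyer's account: EUR 12890.56

EXW: the seller makes goods available at their premises; the buyer bears all onward costs.
Seller's account: goods 16553.34 = 16553.34
Buyer's account: inland to port 505.87 + export clearance 110.69 + origin terminal 518.87 + freight 6628.46 + destination terminal 1328.62 + brokerage 403.24 + duty 2838.97 + delivery 555.84 = 12890.56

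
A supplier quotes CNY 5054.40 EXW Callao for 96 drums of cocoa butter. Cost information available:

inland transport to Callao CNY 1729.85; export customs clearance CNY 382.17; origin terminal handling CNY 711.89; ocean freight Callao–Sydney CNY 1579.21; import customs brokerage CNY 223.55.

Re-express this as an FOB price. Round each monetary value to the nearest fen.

FOB price: CNY 7878.31

Not relevant to the conversion: freight, brokerage — on the buyer under both terms; not part of either seller's price.
From EXW to FOB, the seller additionally bears: inland to port, export clearance, origin terminal.
FOB price = 5054.40 + 1729.85 + 382.17 + 711.89 = 7878.31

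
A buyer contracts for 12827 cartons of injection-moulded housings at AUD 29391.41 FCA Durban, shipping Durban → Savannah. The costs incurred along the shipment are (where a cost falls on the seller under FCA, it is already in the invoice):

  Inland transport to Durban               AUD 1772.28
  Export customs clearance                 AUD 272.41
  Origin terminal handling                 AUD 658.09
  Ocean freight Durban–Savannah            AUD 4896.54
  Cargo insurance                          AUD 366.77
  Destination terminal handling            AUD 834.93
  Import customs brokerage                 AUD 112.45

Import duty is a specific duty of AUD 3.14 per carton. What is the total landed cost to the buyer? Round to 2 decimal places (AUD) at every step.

Total landed cost: AUD 76536.97

FCA: the seller delivers export-cleared goods to the carrier; the buyer bears costs from that point.
Already in the invoice (seller's account under FCA): inland to port, export clearance — exclude.
CIF value = FCA price + origin terminal + freight + insurance = 29391.41 + 658.09 + 4896.54 + 366.77 = 35312.81
Import duty = 12827 × 3.14 = 40276.78
Buyer bears: origin terminal 658.09 + freight 4896.54 + insurance 366.77 + destination terminal 834.93 + brokerage 112.45 + duty 40276.78 = 47145.56
Landed cost = invoice 29391.41 + 47145.56 = 76536.97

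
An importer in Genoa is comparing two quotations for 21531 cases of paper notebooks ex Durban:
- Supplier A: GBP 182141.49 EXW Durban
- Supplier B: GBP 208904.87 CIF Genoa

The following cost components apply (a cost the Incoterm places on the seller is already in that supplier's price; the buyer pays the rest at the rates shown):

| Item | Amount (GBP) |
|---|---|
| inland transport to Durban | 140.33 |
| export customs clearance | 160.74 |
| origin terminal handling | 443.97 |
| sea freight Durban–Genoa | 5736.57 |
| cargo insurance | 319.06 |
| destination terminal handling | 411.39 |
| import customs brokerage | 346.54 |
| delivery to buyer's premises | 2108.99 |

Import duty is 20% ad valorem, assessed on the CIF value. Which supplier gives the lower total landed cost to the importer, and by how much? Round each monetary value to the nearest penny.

Supplier A (EXW):
CIF value = EXW price + inland to port + export clearance + origin terminal + freight + insurance = 182141.49 + 140.33 + 160.74 + 443.97 + 5736.57 + 319.06 = 188942.16
Import duty = 188942.16 × 20% = 37788.43
Buyer bears (A): 140.33 + 160.74 + 443.97 + 5736.57 + 319.06 + 411.39 + 346.54 + 2108.99 = 9667.59
Landed cost (A) = invoice 182141.49 + 9667.59 + duty 37788.43 = 229597.51
Supplier B (CIF):
The CIF price already equals the CIF value: 208904.87
Import duty = 208904.87 × 20% = 41780.97
Buyer bears (B): 411.39 + 346.54 + 2108.99 = 2866.92
Landed cost (B) = invoice 208904.87 + 2866.92 + duty 41780.97 = 253552.76
Difference = |229597.51 − 253552.76| = 23955.25

Supplier A is cheaper by GBP 23955.25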